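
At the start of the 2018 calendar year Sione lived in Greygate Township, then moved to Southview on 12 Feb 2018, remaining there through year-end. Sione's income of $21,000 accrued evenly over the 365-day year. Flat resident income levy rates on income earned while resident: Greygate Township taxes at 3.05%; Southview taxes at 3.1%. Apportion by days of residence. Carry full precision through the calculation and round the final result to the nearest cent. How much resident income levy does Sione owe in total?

Greygate Township, 1 Jan – 11 Feb 2018: 42 days → $21,000 × 3.05% × 42/365 = $73.7014
Southview, 12 Feb – 31 Dec 2018: 323 days → $21,000 × 3.1% × 323/365 = $576.0904
Total = $649.7918

$649.79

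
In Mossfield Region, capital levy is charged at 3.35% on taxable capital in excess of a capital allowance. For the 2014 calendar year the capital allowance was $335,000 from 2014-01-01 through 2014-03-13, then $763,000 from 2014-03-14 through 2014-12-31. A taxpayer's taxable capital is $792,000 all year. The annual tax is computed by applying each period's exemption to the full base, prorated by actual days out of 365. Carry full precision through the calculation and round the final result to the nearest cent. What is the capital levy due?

2014-01-01 to 2014-03-13: 72 days, exemption $335,000 → ($792,000 − $335,000) × 3.35% × 72/365 = $3,019.9562
2014-03-14 to 2014-12-31: 293 days, exemption $763,000 → ($792,000 − $763,000) × 3.35% × 293/365 = $779.8616
Total = $3,799.8178

$3,799.82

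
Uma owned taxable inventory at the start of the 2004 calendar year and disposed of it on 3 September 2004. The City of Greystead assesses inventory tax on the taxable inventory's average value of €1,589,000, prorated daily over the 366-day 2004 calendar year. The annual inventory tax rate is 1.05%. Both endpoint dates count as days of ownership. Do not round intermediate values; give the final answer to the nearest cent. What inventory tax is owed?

Days held (1 January – 3 September 2004): 247 out of 366
Tax = €1,589,000 × 1.05% × 247/366 = €11,259.7582

€11,259.76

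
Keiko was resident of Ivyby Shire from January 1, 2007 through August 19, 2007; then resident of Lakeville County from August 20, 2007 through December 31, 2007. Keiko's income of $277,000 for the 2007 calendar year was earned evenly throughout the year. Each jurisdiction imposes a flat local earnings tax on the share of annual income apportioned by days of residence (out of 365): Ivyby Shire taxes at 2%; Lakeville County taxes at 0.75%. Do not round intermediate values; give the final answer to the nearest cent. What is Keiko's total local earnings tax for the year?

Ivyby Shire, January 1 – August 19, 2007: 231 days → $277,000 × 2% × 231/365 = $3,506.1370
Lakeville County, August 20 – December 31, 2007: 134 days → $277,000 × 0.75% × 134/365 = $762.6986
Total = $4,268.8356

$4,268.84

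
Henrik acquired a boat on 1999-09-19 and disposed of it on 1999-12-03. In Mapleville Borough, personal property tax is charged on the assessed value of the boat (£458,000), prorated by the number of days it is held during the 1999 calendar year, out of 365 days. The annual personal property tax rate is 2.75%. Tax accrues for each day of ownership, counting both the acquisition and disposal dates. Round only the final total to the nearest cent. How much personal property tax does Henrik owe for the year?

£2,622.52

Days held (1999-09-19 to 1999-12-03): 76 out of 365
Tax = £458,000 × 2.75% × 76/365 = £2,622.5205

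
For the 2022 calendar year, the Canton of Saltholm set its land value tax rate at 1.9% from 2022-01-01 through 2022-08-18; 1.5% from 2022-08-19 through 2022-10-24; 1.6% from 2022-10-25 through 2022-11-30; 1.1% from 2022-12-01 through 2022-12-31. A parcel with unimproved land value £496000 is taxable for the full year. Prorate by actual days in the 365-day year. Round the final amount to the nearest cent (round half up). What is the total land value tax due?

2022-01-01 to 2022-08-18: 230 days at 1.9% → £496000 × 1.9% × 230/365 = £5938.4110
2022-08-19 to 2022-10-24: 67 days at 1.5% → £496000 × 1.5% × 67/365 = £1365.6986
2022-10-25 to 2022-11-30: 37 days at 1.6% → £496000 × 1.6% × 37/365 = £804.4712
2022-12-01 to 2022-12-31: 31 days at 1.1% → £496000 × 1.1% × 31/365 = £463.3863
Total = £8571.9671

£8571.97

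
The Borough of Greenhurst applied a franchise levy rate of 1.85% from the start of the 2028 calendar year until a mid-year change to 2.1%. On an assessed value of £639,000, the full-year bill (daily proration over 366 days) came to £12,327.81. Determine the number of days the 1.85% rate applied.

250 days

Let d = days at the first rate; then 366 − d days at the second rate.
£639,000 × [1.85%·d + 2.1%·(366−d)] / 366 = £12,327.81
Solving gives d = 250, so the new rate took effect on 7 September 2028.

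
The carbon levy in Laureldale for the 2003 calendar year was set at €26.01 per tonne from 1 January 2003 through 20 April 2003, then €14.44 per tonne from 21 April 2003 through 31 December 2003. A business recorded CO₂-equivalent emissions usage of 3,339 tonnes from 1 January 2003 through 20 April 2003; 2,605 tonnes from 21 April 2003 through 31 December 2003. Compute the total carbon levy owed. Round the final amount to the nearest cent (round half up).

€124,463.59

1 January – 20 April 2003: 3,339 tonnes at €26.01/tonne → €86,847.39
21 April – 31 December 2003: 2,605 tonnes at €14.44/tonne → €37,616.20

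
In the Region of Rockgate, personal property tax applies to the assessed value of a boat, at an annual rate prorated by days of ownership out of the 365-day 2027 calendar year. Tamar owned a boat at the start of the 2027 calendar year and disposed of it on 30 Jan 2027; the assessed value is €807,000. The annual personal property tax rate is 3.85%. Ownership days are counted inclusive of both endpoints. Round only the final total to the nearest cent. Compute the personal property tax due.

Days held (1 Jan – 30 Jan 2027): 30 out of 365
Tax = €807,000 × 3.85% × 30/365 = €2,553.6575

€2,553.66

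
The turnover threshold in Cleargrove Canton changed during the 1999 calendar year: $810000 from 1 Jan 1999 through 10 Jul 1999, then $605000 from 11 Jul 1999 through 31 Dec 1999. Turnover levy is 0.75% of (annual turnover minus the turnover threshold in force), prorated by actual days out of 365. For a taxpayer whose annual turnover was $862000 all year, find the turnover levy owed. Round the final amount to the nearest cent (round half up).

$1122.95

1 Jan – 10 Jul 1999: 191 days, exemption $810000 → ($862000 − $810000) × 0.75% × 191/365 = $204.0822
11 Jul – 31 Dec 1999: 174 days, exemption $605000 → ($862000 − $605000) × 0.75% × 174/365 = $918.8630
Total = $1122.9452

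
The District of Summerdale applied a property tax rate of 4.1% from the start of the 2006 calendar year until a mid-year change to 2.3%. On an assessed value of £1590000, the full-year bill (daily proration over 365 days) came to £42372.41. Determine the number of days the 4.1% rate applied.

74 days

Let d = days at the first rate; then 365 − d days at the second rate.
£1590000 × [4.1%·d + 2.3%·(365−d)] / 365 = £42372.41
Solving gives d = 74, so the new rate took effect on 16 March 2006.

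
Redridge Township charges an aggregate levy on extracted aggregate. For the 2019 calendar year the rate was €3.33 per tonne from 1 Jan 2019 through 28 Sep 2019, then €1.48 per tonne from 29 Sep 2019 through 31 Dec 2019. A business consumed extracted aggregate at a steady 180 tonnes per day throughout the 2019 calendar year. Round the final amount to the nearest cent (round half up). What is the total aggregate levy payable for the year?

1 Jan – 28 Sep 2019: 271 days × 180 tonnes/day = 48,780 tonnes at €3.33/tonne → €162,437.40
29 Sep – 31 Dec 2019: 94 days × 180 tonnes/day = 16,920 tonnes at €1.48/tonne → €25,041.60

€187,479.00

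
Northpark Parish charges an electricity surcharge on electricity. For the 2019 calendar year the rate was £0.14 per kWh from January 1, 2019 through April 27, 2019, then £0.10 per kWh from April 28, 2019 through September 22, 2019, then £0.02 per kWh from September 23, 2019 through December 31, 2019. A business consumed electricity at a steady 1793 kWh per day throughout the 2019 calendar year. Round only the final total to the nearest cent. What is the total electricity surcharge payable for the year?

January 1 – April 27, 2019: 117 days × 1793 kWh/day = 209,781 kWh at £0.14/kWh → £29,369.34
April 28 – September 22, 2019: 148 days × 1793 kWh/day = 265,364 kWh at £0.10/kWh → £26,536.40
September 23 – December 31, 2019: 100 days × 1793 kWh/day = 179,300 kWh at £0.02/kWh → £3,586.00

£59,491.74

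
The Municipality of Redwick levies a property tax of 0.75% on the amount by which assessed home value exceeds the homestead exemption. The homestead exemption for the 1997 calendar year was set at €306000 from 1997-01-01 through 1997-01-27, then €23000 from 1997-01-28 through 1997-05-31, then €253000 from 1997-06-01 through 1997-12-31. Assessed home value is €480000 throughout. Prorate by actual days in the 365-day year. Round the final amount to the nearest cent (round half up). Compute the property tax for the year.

1997-01-01 to 1997-01-27: 27 days, exemption €306000 → (€480000 − €306000) × 0.75% × 27/365 = €96.5342
1997-01-28 to 1997-05-31: 124 days, exemption €23000 → (€480000 − €23000) × 0.75% × 124/365 = €1164.4110
1997-06-01 to 1997-12-31: 214 days, exemption €253000 → (€480000 − €253000) × 0.75% × 214/365 = €998.1781
Total = €2259.1233

€2259.12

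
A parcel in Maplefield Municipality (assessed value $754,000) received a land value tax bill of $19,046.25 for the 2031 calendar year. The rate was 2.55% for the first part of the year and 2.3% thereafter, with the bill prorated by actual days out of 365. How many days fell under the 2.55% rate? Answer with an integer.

330 days

Let d = days at the first rate; then 365 − d days at the second rate.
$754,000 × [2.55%·d + 2.3%·(365−d)] / 365 = $19,046.25
Solving gives d = 330, so the new rate took effect on 27 November 2031.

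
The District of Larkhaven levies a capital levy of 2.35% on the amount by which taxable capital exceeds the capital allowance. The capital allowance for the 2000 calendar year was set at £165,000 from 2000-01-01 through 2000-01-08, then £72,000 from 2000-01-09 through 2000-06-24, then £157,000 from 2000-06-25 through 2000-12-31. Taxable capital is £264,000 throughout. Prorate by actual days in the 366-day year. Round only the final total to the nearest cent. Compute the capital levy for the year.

2000-01-01 to 2000-01-08: 8 days, exemption £165,000 → (£264,000 − £165,000) × 2.35% × 8/366 = £50.8525
2000-01-09 to 2000-06-24: 168 days, exemption £72,000 → (£264,000 − £72,000) × 2.35% × 168/366 = £2,071.0820
2000-06-25 to 2000-12-31: 190 days, exemption £157,000 → (£264,000 − £157,000) × 2.35% × 190/366 = £1,305.3415
Total = £3,427.2760

£3,427.28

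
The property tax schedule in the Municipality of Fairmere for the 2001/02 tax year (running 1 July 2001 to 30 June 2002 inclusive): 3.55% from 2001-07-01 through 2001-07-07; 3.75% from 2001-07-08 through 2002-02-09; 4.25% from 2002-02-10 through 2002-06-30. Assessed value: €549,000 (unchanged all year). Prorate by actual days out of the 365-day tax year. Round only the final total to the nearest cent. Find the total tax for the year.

2001-07-01 to 2001-07-07: 7 days at 3.55% → €549,000 × 3.55% × 7/365 = €373.7712
2001-07-08 to 2002-02-09: 217 days at 3.75% → €549,000 × 3.75% × 217/365 = €12,239.6918
2002-02-10 to 2002-06-30: 141 days at 4.25% → €549,000 × 4.25% × 141/365 = €9,013.3767
Total = €21,626.8397

€21,626.84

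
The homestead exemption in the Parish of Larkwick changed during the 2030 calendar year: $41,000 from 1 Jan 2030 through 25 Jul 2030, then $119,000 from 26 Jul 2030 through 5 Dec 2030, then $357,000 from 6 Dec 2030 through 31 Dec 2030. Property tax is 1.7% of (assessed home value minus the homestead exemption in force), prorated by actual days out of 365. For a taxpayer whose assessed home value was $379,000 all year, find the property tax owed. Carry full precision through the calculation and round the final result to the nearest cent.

1 Jan – 25 Jul 2030: 206 days, exemption $41,000 → ($379,000 − $41,000) × 1.7% × 206/365 = $3,242.9479
26 Jul – 5 Dec 2030: 133 days, exemption $119,000 → ($379,000 − $119,000) × 1.7% × 133/365 = $1,610.5753
6 Dec – 31 Dec 2030: 26 days, exemption $357,000 → ($379,000 − $357,000) × 1.7% × 26/365 = $26.6411
Total = $4,880.1644

$4,880.16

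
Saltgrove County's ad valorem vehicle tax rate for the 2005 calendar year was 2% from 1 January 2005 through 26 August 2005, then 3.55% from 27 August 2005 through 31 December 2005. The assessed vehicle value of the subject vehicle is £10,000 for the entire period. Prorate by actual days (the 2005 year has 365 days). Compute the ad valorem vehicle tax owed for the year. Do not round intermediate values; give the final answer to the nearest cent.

£253.93

1 January – 26 August 2005: 238 days at 2% → £10,000 × 2% × 238/365 = £130.4110
27 August – 31 December 2005: 127 days at 3.55% → £10,000 × 3.55% × 127/365 = £123.5205
Total = £253.9315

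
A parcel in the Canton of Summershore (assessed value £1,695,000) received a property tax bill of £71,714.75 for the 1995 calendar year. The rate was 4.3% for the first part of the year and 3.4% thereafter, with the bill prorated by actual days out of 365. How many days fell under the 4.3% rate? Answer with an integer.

337 days

Let d = days at the first rate; then 365 − d days at the second rate.
£1,695,000 × [4.3%·d + 3.4%·(365−d)] / 365 = £71,714.75
Solving gives d = 337, so the new rate took effect on 4 December 1995.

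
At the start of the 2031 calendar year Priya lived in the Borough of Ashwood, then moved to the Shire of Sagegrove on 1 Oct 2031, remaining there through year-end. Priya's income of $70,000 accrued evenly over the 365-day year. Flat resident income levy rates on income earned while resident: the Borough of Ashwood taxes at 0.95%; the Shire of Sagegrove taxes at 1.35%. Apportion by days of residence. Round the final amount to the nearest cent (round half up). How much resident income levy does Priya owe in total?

The Borough of Ashwood, 1 Jan – 30 Sep 2031: 273 days → $70,000 × 0.95% × 273/365 = $497.3836
The Shire of Sagegrove, 1 Oct – 31 Dec 2031: 92 days → $70,000 × 1.35% × 92/365 = $238.1918
Total = $735.5753

$735.58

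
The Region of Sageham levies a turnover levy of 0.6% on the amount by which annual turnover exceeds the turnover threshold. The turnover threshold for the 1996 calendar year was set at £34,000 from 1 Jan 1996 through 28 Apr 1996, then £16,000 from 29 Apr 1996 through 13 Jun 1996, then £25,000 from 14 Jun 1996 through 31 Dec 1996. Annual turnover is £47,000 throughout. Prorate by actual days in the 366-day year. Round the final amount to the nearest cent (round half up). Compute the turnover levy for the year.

£121.23

1 Jan – 28 Apr 1996: 119 days, exemption £34,000 → (£47,000 − £34,000) × 0.6% × 119/366 = £25.3607
29 Apr – 13 Jun 1996: 46 days, exemption £16,000 → (£47,000 − £16,000) × 0.6% × 46/366 = £23.3770
14 Jun – 31 Dec 1996: 201 days, exemption £25,000 → (£47,000 − £25,000) × 0.6% × 201/366 = £72.4918
Total = £121.2295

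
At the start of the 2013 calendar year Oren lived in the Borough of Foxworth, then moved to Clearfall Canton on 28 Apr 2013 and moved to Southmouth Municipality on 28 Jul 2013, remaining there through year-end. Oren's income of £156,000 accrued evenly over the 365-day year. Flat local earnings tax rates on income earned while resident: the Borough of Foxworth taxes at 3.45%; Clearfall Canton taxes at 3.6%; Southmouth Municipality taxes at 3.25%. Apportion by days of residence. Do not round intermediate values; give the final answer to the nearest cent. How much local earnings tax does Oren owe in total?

The Borough of Foxworth, 1 Jan – 27 Apr 2013: 117 days → £156,000 × 3.45% × 117/365 = £1,725.1890
Clearfall Canton, 28 Apr – 27 Jul 2013: 91 days → £156,000 × 3.6% × 91/365 = £1,400.1534
Southmouth Municipality, 28 Jul – 31 Dec 2013: 157 days → £156,000 × 3.25% × 157/365 = £2,180.7945
Total = £5,306.1370

£5,306.14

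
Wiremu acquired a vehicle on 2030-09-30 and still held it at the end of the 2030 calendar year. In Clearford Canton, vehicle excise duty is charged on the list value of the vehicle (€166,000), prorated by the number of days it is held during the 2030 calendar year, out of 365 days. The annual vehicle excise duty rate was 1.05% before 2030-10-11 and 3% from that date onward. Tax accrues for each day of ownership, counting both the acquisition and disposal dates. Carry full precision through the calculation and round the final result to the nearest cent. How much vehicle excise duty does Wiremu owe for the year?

€1,171.32

2030-09-30 to 2030-10-10: 11 days at 1.05% → €166,000 × 1.05% × 11/365 = €52.5288
2030-10-11 to 2030-12-31: 82 days at 3% → €166,000 × 3% × 82/365 = €1,118.7945
Total = €1,171.3233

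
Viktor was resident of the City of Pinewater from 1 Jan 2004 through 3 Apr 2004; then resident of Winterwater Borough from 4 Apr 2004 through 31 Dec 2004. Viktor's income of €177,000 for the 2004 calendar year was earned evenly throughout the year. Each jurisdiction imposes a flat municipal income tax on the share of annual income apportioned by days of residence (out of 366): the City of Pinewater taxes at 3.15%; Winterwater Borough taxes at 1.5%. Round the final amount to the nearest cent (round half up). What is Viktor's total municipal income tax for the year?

The City of Pinewater, 1 Jan – 3 Apr 2004: 94 days → €177,000 × 3.15% × 94/366 = €1,431.9590
Winterwater Borough, 4 Apr – 31 Dec 2004: 272 days → €177,000 × 1.5% × 272/366 = €1,973.1148
Total = €3,405.0738

€3,405.07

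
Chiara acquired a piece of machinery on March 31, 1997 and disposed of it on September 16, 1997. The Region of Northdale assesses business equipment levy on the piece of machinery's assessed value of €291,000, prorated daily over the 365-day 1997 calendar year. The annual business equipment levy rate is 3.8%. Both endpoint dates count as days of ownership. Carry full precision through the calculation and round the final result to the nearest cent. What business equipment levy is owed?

Days held (March 31 – September 16, 1997): 170 out of 365
Tax = €291,000 × 3.8% × 170/365 = €5,150.3014

€5,150.30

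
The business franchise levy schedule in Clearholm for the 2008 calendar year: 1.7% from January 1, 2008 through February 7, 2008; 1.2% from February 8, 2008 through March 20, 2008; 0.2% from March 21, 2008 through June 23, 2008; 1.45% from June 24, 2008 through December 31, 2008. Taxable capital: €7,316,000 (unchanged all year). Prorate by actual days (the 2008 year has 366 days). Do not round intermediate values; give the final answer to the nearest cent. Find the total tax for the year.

January 1 – February 7, 2008: 38 days at 1.7% → €7,316,000 × 1.7% × 38/366 = €12,912.9399
February 8 – March 20, 2008: 42 days at 1.2% → €7,316,000 × 1.2% × 42/366 = €10,074.4918
March 21 – June 23, 2008: 95 days at 0.2% → €7,316,000 × 0.2% × 95/366 = €3,797.9235
June 24 – December 31, 2008: 191 days at 1.45% → €7,316,000 × 1.45% × 191/366 = €55,359.7322
Total = €82,145.0874

€82,145.09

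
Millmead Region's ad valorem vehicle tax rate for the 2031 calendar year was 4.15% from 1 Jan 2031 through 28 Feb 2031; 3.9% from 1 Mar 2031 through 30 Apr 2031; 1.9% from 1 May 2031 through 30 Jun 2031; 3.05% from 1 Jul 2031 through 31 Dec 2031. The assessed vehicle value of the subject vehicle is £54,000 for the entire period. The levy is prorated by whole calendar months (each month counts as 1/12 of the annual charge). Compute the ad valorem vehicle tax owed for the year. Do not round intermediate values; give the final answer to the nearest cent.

£1,719.00

1 Jan – 28 Feb 2031: 2 months at 4.15% → £54,000 × 4.15% × 2/12 = £373.5000
1 Mar – 30 Apr 2031: 2 months at 3.9% → £54,000 × 3.9% × 2/12 = £351.0000
1 May – 30 Jun 2031: 2 months at 1.9% → £54,000 × 1.9% × 2/12 = £171.0000
1 Jul – 31 Dec 2031: 6 months at 3.05% → £54,000 × 3.05% × 6/12 = £823.5000
Total = £1,719.0000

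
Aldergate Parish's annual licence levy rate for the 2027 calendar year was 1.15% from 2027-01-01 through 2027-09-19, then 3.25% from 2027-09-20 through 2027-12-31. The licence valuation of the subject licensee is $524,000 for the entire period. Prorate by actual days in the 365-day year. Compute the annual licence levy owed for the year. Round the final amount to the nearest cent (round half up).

2027-01-01 to 2027-09-19: 262 days at 1.15% → $524,000 × 1.15% × 262/365 = $4,325.5123
2027-09-20 to 2027-12-31: 103 days at 3.25% → $524,000 × 3.25% × 103/365 = $4,805.7260
Total = $9,131.2384

$9,131.24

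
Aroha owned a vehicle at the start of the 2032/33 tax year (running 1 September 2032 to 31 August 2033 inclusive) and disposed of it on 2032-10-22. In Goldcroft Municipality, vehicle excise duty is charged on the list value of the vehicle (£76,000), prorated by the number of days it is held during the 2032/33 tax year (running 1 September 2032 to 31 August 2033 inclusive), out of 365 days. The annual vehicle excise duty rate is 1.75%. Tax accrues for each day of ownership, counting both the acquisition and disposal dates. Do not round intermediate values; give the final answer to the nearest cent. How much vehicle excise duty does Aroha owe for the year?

Days held (2032-09-01 to 2032-10-22): 52 out of 365
Tax = £76,000 × 1.75% × 52/365 = £189.4795

£189.48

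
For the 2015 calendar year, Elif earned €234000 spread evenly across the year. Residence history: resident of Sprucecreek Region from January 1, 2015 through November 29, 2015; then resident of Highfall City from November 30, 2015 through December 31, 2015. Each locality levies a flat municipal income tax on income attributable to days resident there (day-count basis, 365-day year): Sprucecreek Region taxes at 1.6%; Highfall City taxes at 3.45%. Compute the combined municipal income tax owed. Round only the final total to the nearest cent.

€4123.53

Sprucecreek Region, January 1 – November 29, 2015: 333 days → €234000 × 1.6% × 333/365 = €3415.7589
Highfall City, November 30 – December 31, 2015: 32 days → €234000 × 3.45% × 32/365 = €707.7699
Total = €4123.5288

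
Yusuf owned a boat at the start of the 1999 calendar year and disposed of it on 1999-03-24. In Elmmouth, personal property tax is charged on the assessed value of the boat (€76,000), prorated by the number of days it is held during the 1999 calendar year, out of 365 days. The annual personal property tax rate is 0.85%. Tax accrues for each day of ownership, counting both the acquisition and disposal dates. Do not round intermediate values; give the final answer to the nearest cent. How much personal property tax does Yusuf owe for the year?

€146.90

Days held (1999-01-01 to 1999-03-24): 83 out of 365
Tax = €76,000 × 0.85% × 83/365 = €146.8986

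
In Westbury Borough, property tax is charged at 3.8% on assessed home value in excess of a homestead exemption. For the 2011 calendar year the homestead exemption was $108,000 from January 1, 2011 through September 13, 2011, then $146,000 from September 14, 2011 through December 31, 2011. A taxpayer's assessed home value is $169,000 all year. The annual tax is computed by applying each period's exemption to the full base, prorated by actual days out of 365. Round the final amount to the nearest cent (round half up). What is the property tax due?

$1,886.78

January 1 – September 13, 2011: 256 days, exemption $108,000 → ($169,000 − $108,000) × 3.8% × 256/365 = $1,625.7753
September 14 – December 31, 2011: 109 days, exemption $146,000 → ($169,000 − $146,000) × 3.8% × 109/365 = $261.0027
Total = $1,886.7781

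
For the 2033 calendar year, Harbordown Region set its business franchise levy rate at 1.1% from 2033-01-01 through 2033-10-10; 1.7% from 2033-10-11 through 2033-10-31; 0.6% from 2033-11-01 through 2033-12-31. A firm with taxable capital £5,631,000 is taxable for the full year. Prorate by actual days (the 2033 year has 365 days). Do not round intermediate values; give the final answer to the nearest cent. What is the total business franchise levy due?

2033-01-01 to 2033-10-10: 283 days at 1.1% → £5,631,000 × 1.1% × 283/365 = £48,025.4877
2033-10-11 to 2033-10-31: 21 days at 1.7% → £5,631,000 × 1.7% × 21/365 = £5,507.5808
2033-11-01 to 2033-12-31: 61 days at 0.6% → £5,631,000 × 0.6% × 61/365 = £5,646.4274
Total = £59,179.4959

£59,179.50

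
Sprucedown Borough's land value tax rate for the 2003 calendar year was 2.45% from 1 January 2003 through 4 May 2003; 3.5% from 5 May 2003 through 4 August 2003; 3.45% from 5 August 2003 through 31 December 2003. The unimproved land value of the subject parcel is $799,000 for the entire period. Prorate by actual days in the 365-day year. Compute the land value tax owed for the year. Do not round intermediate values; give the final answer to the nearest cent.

$24,951.78

1 January – 4 May 2003: 124 days at 2.45% → $799,000 × 2.45% × 124/365 = $6,650.3068
5 May – 4 August 2003: 92 days at 3.5% → $799,000 × 3.5% × 92/365 = $7,048.7123
5 August – 31 December 2003: 149 days at 3.45% → $799,000 × 3.45% × 149/365 = $11,252.7658
Total = $24,951.7849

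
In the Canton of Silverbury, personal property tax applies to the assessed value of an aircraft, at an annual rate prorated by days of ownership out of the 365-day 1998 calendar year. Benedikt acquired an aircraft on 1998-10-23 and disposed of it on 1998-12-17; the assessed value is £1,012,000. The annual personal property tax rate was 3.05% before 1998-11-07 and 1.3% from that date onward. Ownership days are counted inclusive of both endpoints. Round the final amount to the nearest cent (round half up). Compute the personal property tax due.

1998-10-23 to 1998-11-06: 15 days at 3.05% → £1,012,000 × 3.05% × 15/365 = £1,268.4658
1998-11-07 to 1998-12-17: 41 days at 1.3% → £1,012,000 × 1.3% × 41/365 = £1,477.7973
Total = £2,746.2630

£2,746.26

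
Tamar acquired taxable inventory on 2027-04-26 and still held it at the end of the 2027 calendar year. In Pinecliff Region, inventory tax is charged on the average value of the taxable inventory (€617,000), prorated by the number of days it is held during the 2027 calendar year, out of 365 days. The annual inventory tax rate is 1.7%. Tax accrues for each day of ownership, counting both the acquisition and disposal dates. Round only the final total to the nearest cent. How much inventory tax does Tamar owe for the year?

Days held (2027-04-26 to 2027-12-31): 250 out of 365
Tax = €617,000 × 1.7% × 250/365 = €7,184.2466

€7,184.25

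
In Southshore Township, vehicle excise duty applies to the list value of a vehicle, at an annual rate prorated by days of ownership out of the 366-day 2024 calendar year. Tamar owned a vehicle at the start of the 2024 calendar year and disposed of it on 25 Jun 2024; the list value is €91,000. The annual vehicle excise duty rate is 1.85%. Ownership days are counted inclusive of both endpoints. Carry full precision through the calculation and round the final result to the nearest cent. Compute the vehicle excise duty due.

Days held (1 Jan – 25 Jun 2024): 177 out of 366
Tax = €91,000 × 1.85% × 177/366 = €814.1516

€814.15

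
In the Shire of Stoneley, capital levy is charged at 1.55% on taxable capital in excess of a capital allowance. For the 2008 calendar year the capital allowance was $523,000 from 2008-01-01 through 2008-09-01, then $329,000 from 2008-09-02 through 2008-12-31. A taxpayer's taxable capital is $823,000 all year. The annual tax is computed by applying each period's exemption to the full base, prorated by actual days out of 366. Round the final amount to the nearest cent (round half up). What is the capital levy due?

2008-01-01 to 2008-09-01: 245 days, exemption $523,000 → ($823,000 − $523,000) × 1.55% × 245/366 = $3,112.7049
2008-09-02 to 2008-12-31: 121 days, exemption $329,000 → ($823,000 − $329,000) × 1.55% × 121/366 = $2,531.4126
Total = $5,644.1175

$5,644.12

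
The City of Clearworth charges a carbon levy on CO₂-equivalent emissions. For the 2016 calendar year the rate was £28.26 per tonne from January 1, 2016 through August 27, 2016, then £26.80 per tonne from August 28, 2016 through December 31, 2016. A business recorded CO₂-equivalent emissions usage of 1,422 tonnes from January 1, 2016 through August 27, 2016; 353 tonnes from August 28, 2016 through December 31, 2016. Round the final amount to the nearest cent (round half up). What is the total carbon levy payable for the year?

£49,646.12

January 1 – August 27, 2016: 1,422 tonnes at £28.26/tonne → £40,185.72
August 28 – December 31, 2016: 353 tonnes at £26.80/tonne → £9,460.40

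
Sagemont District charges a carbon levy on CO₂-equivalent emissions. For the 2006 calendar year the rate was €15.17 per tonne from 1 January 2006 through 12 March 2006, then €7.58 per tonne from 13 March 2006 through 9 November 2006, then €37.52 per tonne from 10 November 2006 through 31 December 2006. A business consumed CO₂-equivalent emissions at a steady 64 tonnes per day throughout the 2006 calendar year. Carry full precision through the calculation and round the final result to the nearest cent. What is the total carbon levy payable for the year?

1 January – 12 March 2006: 71 days × 64 tonnes/day = 4,544 tonnes at €15.17/tonne → €68,932.48
13 March – 9 November 2006: 242 days × 64 tonnes/day = 15,488 tonnes at €7.58/tonne → €117,399.04
10 November – 31 December 2006: 52 days × 64 tonnes/day = 3,328 tonnes at €37.52/tonne → €124,866.56

€311,198.08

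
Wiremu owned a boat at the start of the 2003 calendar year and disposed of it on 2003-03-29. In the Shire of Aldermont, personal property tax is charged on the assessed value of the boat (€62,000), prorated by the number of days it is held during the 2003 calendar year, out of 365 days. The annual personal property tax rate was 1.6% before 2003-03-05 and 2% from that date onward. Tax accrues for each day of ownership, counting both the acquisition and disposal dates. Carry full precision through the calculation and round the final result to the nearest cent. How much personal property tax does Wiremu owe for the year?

€256.15

2003-01-01 to 2003-03-04: 63 days at 1.6% → €62,000 × 1.6% × 63/365 = €171.2219
2003-03-05 to 2003-03-29: 25 days at 2% → €62,000 × 2% × 25/365 = €84.9315
Total = €256.1534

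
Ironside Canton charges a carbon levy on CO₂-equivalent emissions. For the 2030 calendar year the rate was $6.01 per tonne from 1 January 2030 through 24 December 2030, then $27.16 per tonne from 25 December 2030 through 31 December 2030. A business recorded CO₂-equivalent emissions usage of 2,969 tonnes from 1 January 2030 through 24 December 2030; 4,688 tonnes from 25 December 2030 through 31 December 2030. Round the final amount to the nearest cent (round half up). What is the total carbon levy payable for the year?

$145169.77

1 January – 24 December 2030: 2,969 tonnes at $6.01/tonne → $17843.69
25 December – 31 December 2030: 4,688 tonnes at $27.16/tonne → $127326.08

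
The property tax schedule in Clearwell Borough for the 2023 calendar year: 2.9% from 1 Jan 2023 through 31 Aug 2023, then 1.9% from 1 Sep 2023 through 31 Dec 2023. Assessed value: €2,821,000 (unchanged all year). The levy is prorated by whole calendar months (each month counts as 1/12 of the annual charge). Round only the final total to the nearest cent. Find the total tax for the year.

€72,405.67

1 Jan – 31 Aug 2023: 8 months at 2.9% → €2,821,000 × 2.9% × 8/12 = €54,539.3333
1 Sep – 31 Dec 2023: 4 months at 1.9% → €2,821,000 × 1.9% × 4/12 = €17,866.3333
Total = €72,405.6667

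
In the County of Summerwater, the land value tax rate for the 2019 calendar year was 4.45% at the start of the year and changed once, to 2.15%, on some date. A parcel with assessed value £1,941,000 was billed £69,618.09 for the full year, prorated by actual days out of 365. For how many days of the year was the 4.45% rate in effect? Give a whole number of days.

228 days

Let d = days at the first rate; then 365 − d days at the second rate.
£1,941,000 × [4.45%·d + 2.15%·(365−d)] / 365 = £69,618.09
Solving gives d = 228, so the new rate took effect on 17 Aug 2019.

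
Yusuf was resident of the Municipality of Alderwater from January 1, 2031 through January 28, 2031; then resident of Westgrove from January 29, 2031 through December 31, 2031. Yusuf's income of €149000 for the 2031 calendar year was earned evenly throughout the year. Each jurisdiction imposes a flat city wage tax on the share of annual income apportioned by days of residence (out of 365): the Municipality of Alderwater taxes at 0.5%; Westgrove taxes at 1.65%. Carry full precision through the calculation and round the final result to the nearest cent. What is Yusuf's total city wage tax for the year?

The Municipality of Alderwater, January 1 – January 28, 2031: 28 days → €149000 × 0.5% × 28/365 = €57.1507
Westgrove, January 29 – December 31, 2031: 337 days → €149000 × 1.65% × 337/365 = €2269.9027
Total = €2327.0534

€2327.05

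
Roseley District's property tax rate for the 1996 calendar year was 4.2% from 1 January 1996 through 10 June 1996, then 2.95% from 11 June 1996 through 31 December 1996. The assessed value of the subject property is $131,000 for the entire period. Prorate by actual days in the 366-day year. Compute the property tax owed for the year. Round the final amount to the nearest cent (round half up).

1 January – 10 June 1996: 162 days at 4.2% → $131,000 × 4.2% × 162/366 = $2,435.3115
11 June – 31 December 1996: 204 days at 2.95% → $131,000 × 2.95% × 204/366 = $2,153.9836
Total = $4,589.2951

$4,589.30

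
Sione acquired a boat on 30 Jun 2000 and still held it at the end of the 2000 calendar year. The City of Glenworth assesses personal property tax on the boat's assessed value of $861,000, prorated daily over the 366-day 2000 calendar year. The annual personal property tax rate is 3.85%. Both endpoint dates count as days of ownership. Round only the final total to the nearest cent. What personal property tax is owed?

$16,755.39

Days held (30 Jun – 31 Dec 2000): 185 out of 366
Tax = $861,000 × 3.85% × 185/366 = $16,755.3893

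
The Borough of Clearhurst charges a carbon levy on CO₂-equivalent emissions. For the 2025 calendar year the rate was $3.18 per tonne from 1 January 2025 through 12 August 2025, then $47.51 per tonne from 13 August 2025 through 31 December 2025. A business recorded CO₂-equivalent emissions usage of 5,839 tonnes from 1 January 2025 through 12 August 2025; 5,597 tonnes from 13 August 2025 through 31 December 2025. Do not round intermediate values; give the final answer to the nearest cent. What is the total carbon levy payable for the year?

$284,481.49

1 January – 12 August 2025: 5,839 tonnes at $3.18/tonne → $18,568.02
13 August – 31 December 2025: 5,597 tonnes at $47.51/tonne → $265,913.47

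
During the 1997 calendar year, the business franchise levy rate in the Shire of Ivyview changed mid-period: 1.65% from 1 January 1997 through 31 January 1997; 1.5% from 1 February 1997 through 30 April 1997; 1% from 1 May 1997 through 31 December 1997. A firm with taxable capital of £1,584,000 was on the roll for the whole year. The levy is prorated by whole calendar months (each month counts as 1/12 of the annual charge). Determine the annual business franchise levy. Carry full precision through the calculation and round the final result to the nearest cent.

£18,678.00

1 January – 31 January 1997: 1 month at 1.65% → £1,584,000 × 1.65% × 1/12 = £2,178.0000
1 February – 30 April 1997: 3 months at 1.5% → £1,584,000 × 1.5% × 3/12 = £5,940.0000
1 May – 31 December 1997: 8 months at 1% → £1,584,000 × 1% × 8/12 = £10,560.0000
Total = £18,678.0000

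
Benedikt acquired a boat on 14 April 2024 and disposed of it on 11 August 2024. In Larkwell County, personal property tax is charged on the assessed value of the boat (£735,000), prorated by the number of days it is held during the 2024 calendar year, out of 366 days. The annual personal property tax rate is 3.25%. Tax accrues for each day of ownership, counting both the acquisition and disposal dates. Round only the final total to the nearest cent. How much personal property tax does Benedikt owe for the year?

Days held (14 April – 11 August 2024): 120 out of 366
Tax = £735,000 × 3.25% × 120/366 = £7,831.9672

£7,831.97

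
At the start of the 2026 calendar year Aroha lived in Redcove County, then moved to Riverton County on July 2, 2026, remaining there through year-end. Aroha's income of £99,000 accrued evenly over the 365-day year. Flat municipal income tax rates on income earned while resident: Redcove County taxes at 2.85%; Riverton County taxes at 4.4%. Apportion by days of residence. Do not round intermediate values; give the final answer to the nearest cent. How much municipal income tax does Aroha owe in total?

Redcove County, January 1 – July 1, 2026: 182 days → £99,000 × 2.85% × 182/365 = £1,406.8849
Riverton County, July 2 – December 31, 2026: 183 days → £99,000 × 4.4% × 183/365 = £2,183.9671
Total = £3,590.8521

£3,590.85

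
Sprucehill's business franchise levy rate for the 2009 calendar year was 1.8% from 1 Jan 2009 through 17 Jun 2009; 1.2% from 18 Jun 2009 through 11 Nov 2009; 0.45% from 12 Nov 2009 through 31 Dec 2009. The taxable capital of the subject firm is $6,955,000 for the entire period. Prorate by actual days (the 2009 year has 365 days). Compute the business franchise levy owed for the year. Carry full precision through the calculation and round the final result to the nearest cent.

$95,521.68

1 Jan – 17 Jun 2009: 168 days at 1.8% → $6,955,000 × 1.8% × 168/365 = $57,621.6986
18 Jun – 11 Nov 2009: 147 days at 1.2% → $6,955,000 × 1.2% × 147/365 = $33,612.6575
12 Nov – 31 Dec 2009: 50 days at 0.45% → $6,955,000 × 0.45% × 50/365 = $4,287.3288
Total = $95,521.6849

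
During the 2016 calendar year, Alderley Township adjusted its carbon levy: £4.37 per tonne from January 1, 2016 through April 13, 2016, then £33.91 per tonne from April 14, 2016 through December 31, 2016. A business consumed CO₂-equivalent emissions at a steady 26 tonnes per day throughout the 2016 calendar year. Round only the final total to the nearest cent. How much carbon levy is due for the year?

£242811.40

January 1 – April 13, 2016: 104 days × 26 tonnes/day = 2,704 tonnes at £4.37/tonne → £11816.48
April 14 – December 31, 2016: 262 days × 26 tonnes/day = 6,812 tonnes at £33.91/tonne → £230994.92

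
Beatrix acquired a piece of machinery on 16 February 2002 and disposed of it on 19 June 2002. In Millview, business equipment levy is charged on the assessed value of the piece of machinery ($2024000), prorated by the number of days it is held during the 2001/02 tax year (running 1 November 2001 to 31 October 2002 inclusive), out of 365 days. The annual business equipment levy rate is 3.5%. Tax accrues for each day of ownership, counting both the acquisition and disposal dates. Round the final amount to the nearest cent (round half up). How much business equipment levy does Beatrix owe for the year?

$24066.19

Days held (16 February – 19 June 2002): 124 out of 365
Tax = $2024000 × 3.5% × 124/365 = $24066.1918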